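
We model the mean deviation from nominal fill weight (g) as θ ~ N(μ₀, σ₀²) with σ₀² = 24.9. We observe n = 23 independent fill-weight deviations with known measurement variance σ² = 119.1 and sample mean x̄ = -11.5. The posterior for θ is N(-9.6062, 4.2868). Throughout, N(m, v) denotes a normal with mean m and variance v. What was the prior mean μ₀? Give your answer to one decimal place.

With known observation variance, the Normal–Normal posterior has precision τ_n = τ₀ + n/σ² and mean μ_n = (τ₀μ₀ + (n/σ²)x̄)/τ_n.
Here τ₀ = 1/24.9 = 0.040161 and τ_data = 23/119.1 = 0.193115, so τ_n = 0.233276.
Rearranging for μ₀: μ₀ = (μ_n·τ_n − τ_data·x̄)/τ₀ = (-9.6062·0.233276 − 0.193115·-11.5) / 0.040161 = -0.020073/0.040161 ≈ -0.5.

μ₀ = -0.5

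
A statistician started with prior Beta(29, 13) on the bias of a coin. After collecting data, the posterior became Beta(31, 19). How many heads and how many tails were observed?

2 heads and 6 tails

A Beta(α, β) prior with s successes and f failures in binomial data gives a Beta(α+s, β+f) posterior.
So s = 31 − 29 = 2 and f = 19 − 13 = 6.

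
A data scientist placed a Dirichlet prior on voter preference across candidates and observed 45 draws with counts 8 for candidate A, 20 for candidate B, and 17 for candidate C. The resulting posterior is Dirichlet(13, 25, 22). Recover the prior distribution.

For a Dirichlet(α) prior with multinomial counts c, the posterior is Dirichlet(α + c) componentwise.
Subtract each count from the matching posterior parameter: 13−8=5, 25−20=5, 22−17=5.

Dirichlet(5, 5, 5)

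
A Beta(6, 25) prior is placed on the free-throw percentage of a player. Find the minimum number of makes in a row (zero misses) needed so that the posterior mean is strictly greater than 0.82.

k = 108

After k makes and 0 misses the posterior is Beta(6+k, 25), with mean (6+k)/(6+25+k).
Set (6+k)/(31+k) > 0.82 and solve: k > (0.82·31 − 6)/(1 − 0.82) = 107.889.
The smallest integer exceeding 107.889 is 108, and checking k=108: (114)/(139) = 0.8201 > 0.82.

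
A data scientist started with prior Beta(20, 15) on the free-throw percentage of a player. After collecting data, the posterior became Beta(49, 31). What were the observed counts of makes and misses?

Beta is conjugate to the binomial likelihood: posterior = Beta(α+s, β+f).
So s = 49 − 20 = 29 and f = 31 − 15 = 16.

29 makes and 16 misses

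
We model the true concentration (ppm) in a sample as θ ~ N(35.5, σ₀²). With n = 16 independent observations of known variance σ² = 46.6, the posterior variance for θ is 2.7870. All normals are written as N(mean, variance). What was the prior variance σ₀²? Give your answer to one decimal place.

σ₀² = 64.7

Posterior precision equals prior precision plus data precision: 1/σ_n² = 1/σ₀² + n/σ².
So 1/σ₀² = 1/2.7870 − 16/46.6 = 0.358809 − 0.343348 = 0.015461.
Hence σ₀² = 1/0.015461 ≈ 64.7.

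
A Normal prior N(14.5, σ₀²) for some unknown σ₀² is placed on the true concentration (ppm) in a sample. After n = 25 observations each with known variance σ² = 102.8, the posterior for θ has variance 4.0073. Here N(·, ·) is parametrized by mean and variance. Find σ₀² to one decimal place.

For the Normal–Normal model with known σ², precisions add: τ_n = τ₀ + n/σ².
So 1/σ₀² = 1/4.0073 − 25/102.8 = 0.249545 − 0.243191 = 0.006354.
Hence σ₀² = 1/0.006354 ≈ 157.4.

σ₀² = 157.4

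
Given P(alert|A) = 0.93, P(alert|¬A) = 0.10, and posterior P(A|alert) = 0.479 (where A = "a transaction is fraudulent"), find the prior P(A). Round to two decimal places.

P(A) = 0.09

In odds form, posterior odds = prior odds × likelihood ratio, so prior odds = posterior odds ÷ LR.
Posterior odds = 0.479/(1−0.479) = 0.9194. LR = 0.93/0.10 = 9.3000.
Prior odds = 0.9194/9.3000 = 0.0989, so P(A) = 0.0989/(1+0.0989) ≈ 0.09.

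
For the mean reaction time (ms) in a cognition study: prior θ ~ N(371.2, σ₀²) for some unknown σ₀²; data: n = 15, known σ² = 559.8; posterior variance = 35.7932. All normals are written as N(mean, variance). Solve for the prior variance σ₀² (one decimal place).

σ₀² = 874.9

For the Normal–Normal model with known σ², precisions add: τ_n = τ₀ + n/σ².
So 1/σ₀² = 1/35.7932 − 15/559.8 = 0.027938 − 0.026795 = 0.001143.
Hence σ₀² = 1/0.001143 ≈ 874.9.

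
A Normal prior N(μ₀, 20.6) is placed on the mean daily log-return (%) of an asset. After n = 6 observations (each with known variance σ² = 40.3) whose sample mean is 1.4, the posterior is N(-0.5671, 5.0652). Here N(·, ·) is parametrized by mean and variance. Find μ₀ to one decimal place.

With known observation variance, the Normal–Normal posterior has precision τ_n = τ₀ + n/σ² and mean μ_n = (τ₀μ₀ + (n/σ²)x̄)/τ_n.
Here τ₀ = 1/20.6 = 0.048544 and τ_data = 6/40.3 = 0.148883, so τ_n = 0.197427.
Rearranging for μ₀: μ₀ = (μ_n·τ_n − τ_data·x̄)/τ₀ = (-0.5671·0.197427 − 0.148883·1.4) / 0.048544 = -0.320397/0.048544 ≈ -6.6.

μ₀ = -6.6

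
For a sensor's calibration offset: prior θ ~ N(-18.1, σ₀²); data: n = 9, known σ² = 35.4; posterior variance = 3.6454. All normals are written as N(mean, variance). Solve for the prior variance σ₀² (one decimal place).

σ₀² = 49.8

For the Normal–Normal model with known σ², precisions add: τ_n = τ₀ + n/σ².
So 1/σ₀² = 1/3.6454 − 9/35.4 = 0.274318 − 0.254237 = 0.020081.
Hence σ₀² = 1/0.020081 ≈ 49.8.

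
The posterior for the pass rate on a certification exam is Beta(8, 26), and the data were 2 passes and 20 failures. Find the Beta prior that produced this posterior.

Beta is conjugate to the binomial likelihood: posterior = Beta(a+s, b+f).
So a = 8 − 2 = 6 and b = 26 − 20 = 6.

Beta(6, 6)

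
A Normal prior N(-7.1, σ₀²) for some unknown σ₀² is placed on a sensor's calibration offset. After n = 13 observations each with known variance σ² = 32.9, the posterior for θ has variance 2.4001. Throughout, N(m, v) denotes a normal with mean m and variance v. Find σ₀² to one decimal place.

For the Normal–Normal model with known σ², precisions add: τ_n = τ₀ + n/σ².
So 1/σ₀² = 1/2.4001 − 13/32.9 = 0.416649 − 0.395137 = 0.021512.
Hence σ₀² = 1/0.021512 ≈ 46.5.

σ₀² = 46.5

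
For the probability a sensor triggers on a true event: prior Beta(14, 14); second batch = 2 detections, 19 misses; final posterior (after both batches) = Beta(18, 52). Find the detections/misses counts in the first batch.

Because Beta–binomial updating is additive in the counts, the combined data contributed (α_post−α_prior, β_post−β_prior) successes and failures.
Total across both batches: 18−14=4 detections, 52−14=38 misses.
Subtract the second batch: 4−2=2 detections and 38−19=19 misses.

2 detections and 19 misses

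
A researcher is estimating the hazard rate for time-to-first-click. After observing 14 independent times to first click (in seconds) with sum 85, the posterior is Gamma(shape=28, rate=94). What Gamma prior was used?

Gamma–exponential conjugacy: posterior shape = α + n, posterior rate = β + Σtᵢ.
So α = 28 − 14 = 14 and β = 94 − 85 = 9.

Gamma(shape=14, rate=9)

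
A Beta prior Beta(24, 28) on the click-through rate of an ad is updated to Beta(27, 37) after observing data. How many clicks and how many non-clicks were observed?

A Beta(a, b) prior with s successes and f failures in binomial data gives a Beta(a+s, b+f) posterior.
So s = 27 − 24 = 3 and f = 37 − 28 = 9.

3 clicks and 9 non-clicks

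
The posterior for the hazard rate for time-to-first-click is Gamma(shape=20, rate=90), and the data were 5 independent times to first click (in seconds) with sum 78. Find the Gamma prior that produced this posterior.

Gamma(shape=15, rate=12)

Gamma–exponential conjugacy: posterior shape = α + n, posterior rate = β + Σtᵢ.
So α = 20 − 5 = 15 and β = 90 − 78 = 12.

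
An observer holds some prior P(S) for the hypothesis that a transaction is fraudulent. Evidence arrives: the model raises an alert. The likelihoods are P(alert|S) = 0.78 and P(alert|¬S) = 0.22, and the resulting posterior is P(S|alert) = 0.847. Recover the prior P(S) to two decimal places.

P(S) = 0.61

In odds form, posterior odds = prior odds × likelihood ratio, so prior odds = posterior odds ÷ LR.
Posterior odds = 0.847/(1−0.847) = 5.5359. LR = 0.78/0.22 = 3.5455.
Prior odds = 5.5359/3.5455 = 1.5614, so P(S) = 1.5614/(1+1.5614) ≈ 0.61.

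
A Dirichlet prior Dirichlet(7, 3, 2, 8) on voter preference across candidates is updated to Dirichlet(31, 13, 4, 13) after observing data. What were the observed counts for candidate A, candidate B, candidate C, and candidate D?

For a Dirichlet(α) prior with multinomial counts c, the posterior is Dirichlet(α + c) componentwise.
Counts are posterior − prior componentwise: 31−7=24, 13−3=10, 4−2=2, 13−8=5.

counts (24, 10, 2, 5)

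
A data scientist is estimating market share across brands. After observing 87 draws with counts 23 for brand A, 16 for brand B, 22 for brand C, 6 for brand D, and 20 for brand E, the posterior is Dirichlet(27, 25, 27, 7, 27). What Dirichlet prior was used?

For a Dirichlet(α) prior with multinomial counts c, the posterior is Dirichlet(α + c) componentwise.
Subtract each count from the matching posterior parameter: 27−23=4, 25−16=9, 27−22=5, 7−6=1, 27−20=7.

Dirichlet(4, 9, 5, 1, 7)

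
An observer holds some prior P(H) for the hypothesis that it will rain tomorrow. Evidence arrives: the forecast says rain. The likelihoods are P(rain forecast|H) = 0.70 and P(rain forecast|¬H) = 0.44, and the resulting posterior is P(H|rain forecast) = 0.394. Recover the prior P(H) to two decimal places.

In odds form, posterior odds = prior odds × likelihood ratio, so prior odds = posterior odds ÷ LR.
Posterior odds = 0.394/(1−0.394) = 0.6502. LR = 0.70/0.44 = 1.5909.
Prior odds = 0.6502/1.5909 = 0.4087, so P(H) = 0.4087/(1+0.4087) ≈ 0.29.

P(H) = 0.29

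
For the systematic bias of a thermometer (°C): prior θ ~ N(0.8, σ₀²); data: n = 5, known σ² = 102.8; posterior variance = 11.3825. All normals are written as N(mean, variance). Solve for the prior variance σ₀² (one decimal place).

For the Normal–Normal model with known σ², precisions add: τ_n = τ₀ + n/σ².
So 1/σ₀² = 1/11.3825 − 5/102.8 = 0.087854 − 0.048638 = 0.039216.
Hence σ₀² = 1/0.039216 ≈ 25.5.

σ₀² = 25.5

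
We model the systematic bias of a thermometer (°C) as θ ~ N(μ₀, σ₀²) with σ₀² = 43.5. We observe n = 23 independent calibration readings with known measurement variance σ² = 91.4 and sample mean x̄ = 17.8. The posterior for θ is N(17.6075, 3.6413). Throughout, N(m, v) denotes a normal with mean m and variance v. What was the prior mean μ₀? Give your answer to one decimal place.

With known observation variance, the Normal–Normal posterior has precision τ_n = τ₀ + n/σ² and mean μ_n = (τ₀μ₀ + (n/σ²)x̄)/τ_n.
Here τ₀ = 1/43.5 = 0.022989 and τ_data = 23/91.4 = 0.251641, so τ_n = 0.274630.
Rearranging for μ₀: μ₀ = (μ_n·τ_n − τ_data·x̄)/τ₀ = (17.6075·0.274630 − 0.251641·17.8) / 0.022989 = 0.356338/0.022989 ≈ 15.5.

μ₀ = 15.5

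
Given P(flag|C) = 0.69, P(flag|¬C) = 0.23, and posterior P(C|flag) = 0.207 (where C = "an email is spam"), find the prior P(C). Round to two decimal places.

In odds form, posterior odds = prior odds × likelihood ratio, so prior odds = posterior odds ÷ LR.
Posterior odds = 0.207/(1−0.207) = 0.2610. LR = 0.69/0.23 = 3.0000.
Prior odds = 0.2610/3.0000 = 0.0870, so P(C) = 0.0870/(1+0.0870) ≈ 0.08.

P(C) = 0.08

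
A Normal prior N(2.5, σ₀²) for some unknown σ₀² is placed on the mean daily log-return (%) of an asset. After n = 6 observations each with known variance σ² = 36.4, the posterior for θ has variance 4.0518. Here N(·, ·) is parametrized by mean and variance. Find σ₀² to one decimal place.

σ₀² = 12.2

Posterior precision equals prior precision plus data precision: 1/σ_n² = 1/σ₀² + n/σ².
So 1/σ₀² = 1/4.0518 − 6/36.4 = 0.246804 − 0.164835 = 0.081969.
Hence σ₀² = 1/0.081969 ≈ 12.2.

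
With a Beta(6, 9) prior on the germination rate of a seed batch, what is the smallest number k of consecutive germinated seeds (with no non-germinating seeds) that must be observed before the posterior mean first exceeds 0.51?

After k germinated seeds and 0 non-germinating seeds the posterior is Beta(6+k, 9), with mean (6+k)/(6+9+k).
Set (6+k)/(15+k) > 0.51 and solve: k > (0.51·15 − 6)/(1 − 0.51) = 3.367.
The smallest integer exceeding 3.367 is 4, and checking k=4: (10)/(19) = 0.5263 > 0.51.

k = 4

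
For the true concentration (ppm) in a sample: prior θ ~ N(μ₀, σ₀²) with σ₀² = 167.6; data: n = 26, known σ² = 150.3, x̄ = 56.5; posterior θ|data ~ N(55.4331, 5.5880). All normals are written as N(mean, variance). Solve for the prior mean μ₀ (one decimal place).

The posterior mean is a precision-weighted average: μ_n = (τ₀μ₀ + τ_data·x̄)/(τ₀+τ_data), with τ₀=1/σ₀² and τ_data=n/σ².
Here τ₀ = 1/167.6 = 0.005967 and τ_data = 26/150.3 = 0.172987, so τ_n = 0.178954.
Rearranging for μ₀: μ₀ = (μ_n·τ_n − τ_data·x̄)/τ₀ = (55.4331·0.178954 − 0.172987·56.5) / 0.005967 = 0.146209/0.005967 ≈ 24.5.

μ₀ = 24.5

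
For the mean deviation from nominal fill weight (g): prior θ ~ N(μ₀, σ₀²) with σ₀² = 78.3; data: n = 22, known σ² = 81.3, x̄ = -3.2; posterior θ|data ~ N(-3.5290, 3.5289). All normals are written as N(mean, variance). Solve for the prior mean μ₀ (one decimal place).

μ₀ = -10.5

With known observation variance, the Normal–Normal posterior has precision τ_n = τ₀ + n/σ² and mean μ_n = (τ₀μ₀ + (n/σ²)x̄)/τ_n.
Here τ₀ = 1/78.3 = 0.012771 and τ_data = 22/81.3 = 0.270603, so τ_n = 0.283374.
Rearranging for μ₀: μ₀ = (μ_n·τ_n − τ_data·x̄)/τ₀ = (-3.5290·0.283374 − 0.270603·-3.2) / 0.012771 = -0.134097/0.012771 ≈ -10.5.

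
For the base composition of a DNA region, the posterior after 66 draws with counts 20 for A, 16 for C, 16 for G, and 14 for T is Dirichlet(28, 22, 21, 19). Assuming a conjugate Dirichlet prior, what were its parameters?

For a Dirichlet(α) prior with multinomial counts c, the posterior is Dirichlet(α + c) componentwise.
Subtract each count from the matching posterior parameter: 28−20=8, 22−16=6, 21−16=5, 19−14=5.

Dirichlet(8, 6, 5, 5)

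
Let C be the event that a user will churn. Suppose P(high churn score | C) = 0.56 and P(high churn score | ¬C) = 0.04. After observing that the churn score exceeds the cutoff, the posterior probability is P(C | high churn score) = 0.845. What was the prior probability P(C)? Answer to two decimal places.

Bayes' rule in odds form gives O(C|E) = O(C)·[P(E|C)/P(E|¬C)], hence O(C) = O(C|E)/LR.
Posterior odds = 0.845/(1−0.845) = 5.4516. LR = 0.56/0.04 = 14.0000.
Prior odds = 5.4516/14.0000 = 0.3894, so P(C) = 0.3894/(1+0.3894) ≈ 0.28.

P(C) = 0.28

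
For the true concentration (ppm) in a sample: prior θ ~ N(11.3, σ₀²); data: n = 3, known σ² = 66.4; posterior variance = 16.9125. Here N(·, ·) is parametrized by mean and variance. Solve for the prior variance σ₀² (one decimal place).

σ₀² = 71.7

Posterior precision equals prior precision plus data precision: 1/σ_n² = 1/σ₀² + n/σ².
So 1/σ₀² = 1/16.9125 − 3/66.4 = 0.059128 − 0.045181 = 0.013947.
Hence σ₀² = 1/0.013947 ≈ 71.7.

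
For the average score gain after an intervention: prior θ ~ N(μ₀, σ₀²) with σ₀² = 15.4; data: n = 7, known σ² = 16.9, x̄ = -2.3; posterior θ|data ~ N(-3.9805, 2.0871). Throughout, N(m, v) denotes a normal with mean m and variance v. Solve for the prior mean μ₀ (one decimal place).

The posterior mean is a precision-weighted average: μ_n = (τ₀μ₀ + τ_data·x̄)/(τ₀+τ_data), with τ₀=1/σ₀² and τ_data=n/σ².
Here τ₀ = 1/15.4 = 0.064935 and τ_data = 7/16.9 = 0.414201, so τ_n = 0.479136.
Rearranging for μ₀: μ₀ = (μ_n·τ_n − τ_data·x̄)/τ₀ = (-3.9805·0.479136 − 0.414201·-2.3) / 0.064935 = -0.954539/0.064935 ≈ -14.7.

μ₀ = -14.7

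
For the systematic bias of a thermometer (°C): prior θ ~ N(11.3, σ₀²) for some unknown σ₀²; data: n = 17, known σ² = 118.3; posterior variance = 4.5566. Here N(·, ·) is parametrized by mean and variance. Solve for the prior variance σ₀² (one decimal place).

σ₀² = 13.2

For the Normal–Normal model with known σ², precisions add: τ_n = τ₀ + n/σ².
So 1/σ₀² = 1/4.5566 − 17/118.3 = 0.219462 − 0.143702 = 0.075760.
Hence σ₀² = 1/0.075760 ≈ 13.2.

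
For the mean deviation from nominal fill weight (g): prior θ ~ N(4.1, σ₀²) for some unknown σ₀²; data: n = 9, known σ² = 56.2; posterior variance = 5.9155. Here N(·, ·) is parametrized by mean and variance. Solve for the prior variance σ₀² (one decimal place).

σ₀² = 112.3

Posterior precision equals prior precision plus data precision: 1/σ_n² = 1/σ₀² + n/σ².
So 1/σ₀² = 1/5.9155 − 9/56.2 = 0.169047 − 0.160142 = 0.008905.
Hence σ₀² = 1/0.008905 ≈ 112.3.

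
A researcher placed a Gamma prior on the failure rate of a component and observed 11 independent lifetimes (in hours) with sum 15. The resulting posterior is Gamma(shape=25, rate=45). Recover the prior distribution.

Gamma(shape=14, rate=30)

Gamma–exponential conjugacy: posterior shape = α + n, posterior rate = β + Σtᵢ.
So α = 25 − 11 = 14 and β = 45 − 15 = 30.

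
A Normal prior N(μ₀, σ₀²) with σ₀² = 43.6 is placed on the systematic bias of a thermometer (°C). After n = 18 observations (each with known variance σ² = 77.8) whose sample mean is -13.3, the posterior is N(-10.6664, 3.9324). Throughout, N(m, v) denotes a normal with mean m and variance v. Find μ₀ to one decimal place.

The posterior mean is a precision-weighted average: μ_n = (τ₀μ₀ + τ_data·x̄)/(τ₀+τ_data), with τ₀=1/σ₀² and τ_data=n/σ².
Here τ₀ = 1/43.6 = 0.022936 and τ_data = 18/77.8 = 0.231362, so τ_n = 0.254298.
Rearranging for μ₀: μ₀ = (μ_n·τ_n − τ_data·x̄)/τ₀ = (-10.6664·0.254298 − 0.231362·-13.3) / 0.022936 = 0.364670/0.022936 ≈ 15.9.

μ₀ = 15.9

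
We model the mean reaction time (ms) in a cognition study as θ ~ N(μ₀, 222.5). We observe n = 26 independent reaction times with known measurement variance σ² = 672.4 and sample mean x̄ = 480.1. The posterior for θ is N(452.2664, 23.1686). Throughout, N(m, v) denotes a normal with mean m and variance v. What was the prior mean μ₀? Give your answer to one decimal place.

μ₀ = 212.8

With known observation variance, the Normal–Normal posterior has precision τ_n = τ₀ + n/σ² and mean μ_n = (τ₀μ₀ + (n/σ²)x̄)/τ_n.
Here τ₀ = 1/222.5 = 0.004494 and τ_data = 26/672.4 = 0.038667, so τ_n = 0.043161.
Rearranging for μ₀: μ₀ = (μ_n·τ_n − τ_data·x̄)/τ₀ = (452.2664·0.043161 − 0.038667·480.1) / 0.004494 = 0.956243/0.004494 ≈ 212.8.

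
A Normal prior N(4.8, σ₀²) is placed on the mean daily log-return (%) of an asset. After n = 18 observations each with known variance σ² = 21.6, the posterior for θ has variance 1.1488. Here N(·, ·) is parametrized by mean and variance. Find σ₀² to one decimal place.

σ₀² = 26.9

For the Normal–Normal model with known σ², precisions add: τ_n = τ₀ + n/σ².
So 1/σ₀² = 1/1.1488 − 18/21.6 = 0.870474 − 0.833333 = 0.037141.
Hence σ₀² = 1/0.037141 ≈ 26.9.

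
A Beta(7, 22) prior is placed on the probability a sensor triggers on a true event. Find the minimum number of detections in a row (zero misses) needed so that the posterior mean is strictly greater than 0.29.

k = 2

After k detections and 0 misses the posterior is Beta(7+k, 22), with mean (7+k)/(7+22+k).
Set (7+k)/(29+k) > 0.29 and solve: k > (0.29·29 − 7)/(1 − 0.29) = 1.986.
The smallest integer exceeding 1.986 is 2, and checking k=2: (9)/(31) = 0.2903 > 0.29.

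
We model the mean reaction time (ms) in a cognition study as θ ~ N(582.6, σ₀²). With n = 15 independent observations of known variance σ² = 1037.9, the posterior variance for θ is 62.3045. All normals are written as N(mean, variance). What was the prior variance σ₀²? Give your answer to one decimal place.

σ₀² = 625.8

Posterior precision equals prior precision plus data precision: 1/σ_n² = 1/σ₀² + n/σ².
So 1/σ₀² = 1/62.3045 − 15/1037.9 = 0.016050 − 0.014452 = 0.001598.
Hence σ₀² = 1/0.001598 ≈ 625.8.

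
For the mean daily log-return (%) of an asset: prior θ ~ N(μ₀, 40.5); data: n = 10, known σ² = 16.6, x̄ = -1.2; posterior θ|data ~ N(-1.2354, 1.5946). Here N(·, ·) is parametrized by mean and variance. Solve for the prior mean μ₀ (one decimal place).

μ₀ = -2.1

With known observation variance, the Normal–Normal posterior has precision τ_n = τ₀ + n/σ² and mean μ_n = (τ₀μ₀ + (n/σ²)x̄)/τ_n.
Here τ₀ = 1/40.5 = 0.024691 and τ_data = 10/16.6 = 0.602410, so τ_n = 0.627101.
Rearranging for μ₀: μ₀ = (μ_n·τ_n − τ_data·x̄)/τ₀ = (-1.2354·0.627101 − 0.602410·-1.2) / 0.024691 = -0.051829/0.024691 ≈ -2.1.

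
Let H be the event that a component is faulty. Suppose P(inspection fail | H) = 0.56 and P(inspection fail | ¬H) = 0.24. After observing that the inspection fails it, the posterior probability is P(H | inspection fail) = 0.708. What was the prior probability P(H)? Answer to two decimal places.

Bayes' rule in odds form gives O(H|E) = O(H)·[P(E|H)/P(E|¬H)], hence O(H) = O(H|E)/LR.
Posterior odds = 0.708/(1−0.708) = 2.4247. LR = 0.56/0.24 = 2.3333.
Prior odds = 2.4247/2.3333 = 1.0392, so P(H) = 1.0392/(1+1.0392) ≈ 0.51.

P(H) = 0.51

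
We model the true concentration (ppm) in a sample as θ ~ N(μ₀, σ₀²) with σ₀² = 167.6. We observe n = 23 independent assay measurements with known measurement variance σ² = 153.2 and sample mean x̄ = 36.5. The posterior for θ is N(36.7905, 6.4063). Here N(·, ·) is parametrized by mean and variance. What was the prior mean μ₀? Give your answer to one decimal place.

μ₀ = 44.1

With known observation variance, the Normal–Normal posterior has precision τ_n = τ₀ + n/σ² and mean μ_n = (τ₀μ₀ + (n/σ²)x̄)/τ_n.
Here τ₀ = 1/167.6 = 0.005967 and τ_data = 23/153.2 = 0.150131, so τ_n = 0.156098.
Rearranging for μ₀: μ₀ = (μ_n·τ_n − τ_data·x̄)/τ₀ = (36.7905·0.156098 − 0.150131·36.5) / 0.005967 = 0.263142/0.005967 ≈ 44.1.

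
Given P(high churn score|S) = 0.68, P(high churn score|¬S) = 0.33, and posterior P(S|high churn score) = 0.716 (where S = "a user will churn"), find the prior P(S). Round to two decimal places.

P(S) = 0.55

In odds form, posterior odds = prior odds × likelihood ratio, so prior odds = posterior odds ÷ LR.
Posterior odds = 0.716/(1−0.716) = 2.5211. LR = 0.68/0.33 = 2.0606.
Prior odds = 2.5211/2.0606 = 1.2235, so P(S) = 1.2235/(1+1.2235) ≈ 0.55.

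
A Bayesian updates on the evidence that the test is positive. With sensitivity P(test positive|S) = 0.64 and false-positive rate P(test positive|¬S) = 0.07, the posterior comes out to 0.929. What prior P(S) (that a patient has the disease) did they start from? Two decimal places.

P(S) = 0.59

In odds form, posterior odds = prior odds × likelihood ratio, so prior odds = posterior odds ÷ LR.
Posterior odds = 0.929/(1−0.929) = 13.0845. LR = 0.64/0.07 = 9.1429.
Prior odds = 13.0845/9.1429 = 1.4311, so P(S) = 1.4311/(1+1.4311) ≈ 0.59.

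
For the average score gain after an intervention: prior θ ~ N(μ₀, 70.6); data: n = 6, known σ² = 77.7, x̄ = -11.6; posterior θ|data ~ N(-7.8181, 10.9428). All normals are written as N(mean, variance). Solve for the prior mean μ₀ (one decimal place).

μ₀ = 12.8

The posterior mean is a precision-weighted average: μ_n = (τ₀μ₀ + τ_data·x̄)/(τ₀+τ_data), with τ₀=1/σ₀² and τ_data=n/σ².
Here τ₀ = 1/70.6 = 0.014164 and τ_data = 6/77.7 = 0.077220, so τ_n = 0.091384.
Rearranging for μ₀: μ₀ = (μ_n·τ_n − τ_data·x̄)/τ₀ = (-7.8181·0.091384 − 0.077220·-11.6) / 0.014164 = 0.181303/0.014164 ≈ 12.8.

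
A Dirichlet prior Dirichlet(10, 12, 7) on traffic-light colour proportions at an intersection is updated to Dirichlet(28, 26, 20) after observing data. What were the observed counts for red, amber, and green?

For a Dirichlet(α) prior with multinomial counts c, the posterior is Dirichlet(α + c) componentwise.
Counts are posterior − prior componentwise: 28−10=18, 26−12=14, 20−7=13.

counts (18, 14, 13)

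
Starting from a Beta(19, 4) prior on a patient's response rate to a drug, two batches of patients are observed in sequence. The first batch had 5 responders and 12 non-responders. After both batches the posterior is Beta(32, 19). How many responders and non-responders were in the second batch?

Sequential conjugate updates are equivalent to a single update on the pooled data, so total successes = posterior α − prior α and total failures = posterior β − prior β.
Total across both batches: 32−19=13 responders, 19−4=15 non-responders.
Subtract the first batch: 13−5=8 responders and 15−12=3 non-responders.

8 responders and 3 non-responders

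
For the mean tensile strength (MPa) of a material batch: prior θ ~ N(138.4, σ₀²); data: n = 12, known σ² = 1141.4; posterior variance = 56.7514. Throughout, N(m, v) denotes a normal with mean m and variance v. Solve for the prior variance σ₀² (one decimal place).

σ₀² = 140.7

For the Normal–Normal model with known σ², precisions add: τ_n = τ₀ + n/σ².
So 1/σ₀² = 1/56.7514 − 12/1141.4 = 0.017621 − 0.010513 = 0.007108.
Hence σ₀² = 1/0.007108 ≈ 140.7.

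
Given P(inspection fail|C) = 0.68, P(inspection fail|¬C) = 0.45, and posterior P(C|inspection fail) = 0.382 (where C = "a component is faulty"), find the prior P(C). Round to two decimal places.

In odds form, posterior odds = prior odds × likelihood ratio, so prior odds = posterior odds ÷ LR.
Posterior odds = 0.382/(1−0.382) = 0.6181. LR = 0.68/0.45 = 1.5111.
Prior odds = 0.6181/1.5111 = 0.4090, so P(C) = 0.4090/(1+0.4090) ≈ 0.29.

P(C) = 0.29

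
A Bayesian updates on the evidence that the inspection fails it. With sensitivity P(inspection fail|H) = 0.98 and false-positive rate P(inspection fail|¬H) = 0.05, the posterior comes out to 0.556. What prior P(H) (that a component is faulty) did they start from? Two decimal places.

In odds form, posterior odds = prior odds × likelihood ratio, so prior odds = posterior odds ÷ LR.
Posterior odds = 0.556/(1−0.556) = 1.2523. LR = 0.98/0.05 = 19.6000.
Prior odds = 1.2523/19.6000 = 0.0639, so P(H) = 0.0639/(1+0.0639) ≈ 0.06.

P(H) = 0.06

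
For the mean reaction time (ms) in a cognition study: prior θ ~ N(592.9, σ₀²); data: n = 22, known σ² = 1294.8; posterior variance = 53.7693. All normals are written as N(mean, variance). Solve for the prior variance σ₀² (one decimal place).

For the Normal–Normal model with known σ², precisions add: τ_n = τ₀ + n/σ².
So 1/σ₀² = 1/53.7693 − 22/1294.8 = 0.018598 − 0.016991 = 0.001607.
Hence σ₀² = 1/0.001607 ≈ 622.3.

σ₀² = 622.3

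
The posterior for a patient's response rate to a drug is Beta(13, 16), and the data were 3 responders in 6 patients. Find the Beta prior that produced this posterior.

Beta(10, 13)

Under Beta–binomial conjugacy the posterior parameters are (α+s, β+f).
Subtract the data counts: 13−3=10, 16−3=13.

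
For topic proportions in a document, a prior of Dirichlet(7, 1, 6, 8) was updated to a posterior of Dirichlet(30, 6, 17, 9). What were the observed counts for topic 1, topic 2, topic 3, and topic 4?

For a Dirichlet(α) prior with multinomial counts c, the posterior is Dirichlet(α + c) componentwise.
Counts are posterior − prior componentwise: 30−7=23, 6−1=5, 17−6=11, 9−8=1.

counts (23, 5, 11, 1)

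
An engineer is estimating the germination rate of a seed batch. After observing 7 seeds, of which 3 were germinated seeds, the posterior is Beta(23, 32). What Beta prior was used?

Under Beta–binomial conjugacy the posterior parameters are (a+s, b+f).
So a = 23 − 3 = 20 and b = 32 − 4 = 28.

Beta(20, 28)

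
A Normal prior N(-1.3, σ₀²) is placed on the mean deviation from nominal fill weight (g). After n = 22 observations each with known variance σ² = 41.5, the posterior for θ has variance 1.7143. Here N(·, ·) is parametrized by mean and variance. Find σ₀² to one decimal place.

Posterior precision equals prior precision plus data precision: 1/σ_n² = 1/σ₀² + n/σ².
So 1/σ₀² = 1/1.7143 − 22/41.5 = 0.583328 − 0.530120 = 0.053208.
Hence σ₀² = 1/0.053208 ≈ 18.8.

σ₀² = 18.8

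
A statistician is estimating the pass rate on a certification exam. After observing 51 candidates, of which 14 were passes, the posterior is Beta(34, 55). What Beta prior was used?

Beta is conjugate to the binomial likelihood: posterior = Beta(α+s, β+f).
So α = 34 − 14 = 20 and β = 55 − 37 = 18.

Beta(20, 18)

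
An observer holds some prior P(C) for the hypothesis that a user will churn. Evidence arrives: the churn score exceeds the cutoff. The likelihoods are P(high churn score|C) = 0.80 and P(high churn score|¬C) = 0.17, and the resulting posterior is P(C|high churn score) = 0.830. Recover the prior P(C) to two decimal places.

In odds form, posterior odds = prior odds × likelihood ratio, so prior odds = posterior odds ÷ LR.
Posterior odds = 0.830/(1−0.830) = 4.8824. LR = 0.80/0.17 = 4.7059.
Prior odds = 4.8824/4.7059 = 1.0375, so P(C) = 1.0375/(1+1.0375) ≈ 0.51.

P(C) = 0.51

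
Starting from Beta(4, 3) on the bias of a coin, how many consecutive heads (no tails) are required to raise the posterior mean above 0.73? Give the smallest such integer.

k = 5

After k heads and 0 tails the posterior is Beta(4+k, 3), with mean (4+k)/(4+3+k).
Set (4+k)/(7+k) > 0.73 and solve: k > (0.73·7 − 4)/(1 − 0.73) = 4.111.
The smallest integer exceeding 4.111 is 5.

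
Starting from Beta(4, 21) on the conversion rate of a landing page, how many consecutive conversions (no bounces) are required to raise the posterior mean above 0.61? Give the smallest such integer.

k = 29

After k conversions and 0 bounces the posterior is Beta(4+k, 21), with mean (4+k)/(4+21+k).
Set (4+k)/(25+k) > 0.61 and solve: k > (0.61·25 − 4)/(1 − 0.61) = 28.846.
The smallest integer exceeding 28.846 is 29.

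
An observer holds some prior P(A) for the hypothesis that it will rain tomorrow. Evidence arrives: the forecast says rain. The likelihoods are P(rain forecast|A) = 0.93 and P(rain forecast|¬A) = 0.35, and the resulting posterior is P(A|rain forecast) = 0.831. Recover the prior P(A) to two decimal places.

P(A) = 0.65

In odds form, posterior odds = prior odds × likelihood ratio, so prior odds = posterior odds ÷ LR.
Posterior odds = 0.831/(1−0.831) = 4.9172. LR = 0.93/0.35 = 2.6571.
Prior odds = 4.9172/2.6571 = 1.8506, so P(A) = 1.8506/(1+1.8506) ≈ 0.65.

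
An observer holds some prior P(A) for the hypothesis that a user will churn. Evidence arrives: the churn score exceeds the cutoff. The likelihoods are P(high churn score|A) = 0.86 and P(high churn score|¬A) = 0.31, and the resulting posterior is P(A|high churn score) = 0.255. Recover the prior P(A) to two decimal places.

Bayes' rule in odds form gives O(A|E) = O(A)·[P(E|A)/P(E|¬A)], hence O(A) = O(A|E)/LR.
Posterior odds = 0.255/(1−0.255) = 0.3423. LR = 0.86/0.31 = 2.7742.
Prior odds = 0.3423/2.7742 = 0.1234, so P(A) = 0.1234/(1+0.1234) ≈ 0.11.

P(A) = 0.11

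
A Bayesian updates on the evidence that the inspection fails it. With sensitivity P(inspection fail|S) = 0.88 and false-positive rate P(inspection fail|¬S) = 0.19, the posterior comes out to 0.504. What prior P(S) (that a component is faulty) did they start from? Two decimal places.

P(S) = 0.18

In odds form, posterior odds = prior odds × likelihood ratio, so prior odds = posterior odds ÷ LR.
Posterior odds = 0.504/(1−0.504) = 1.0161. LR = 0.88/0.19 = 4.6316.
Prior odds = 1.0161/4.6316 = 0.2194, so P(S) = 0.2194/(1+0.2194) ≈ 0.18.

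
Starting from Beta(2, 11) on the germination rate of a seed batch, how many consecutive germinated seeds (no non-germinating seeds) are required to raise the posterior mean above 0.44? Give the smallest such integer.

After k germinated seeds and 0 non-germinating seeds the posterior is Beta(2+k, 11), with mean (2+k)/(2+11+k).
Set (2+k)/(13+k) > 0.44 and solve: k > (0.44·13 − 2)/(1 − 0.44) = 6.643.
The smallest integer exceeding 6.643 is 7, and checking k=7: (9)/(20) = 0.4500 > 0.44.

k = 7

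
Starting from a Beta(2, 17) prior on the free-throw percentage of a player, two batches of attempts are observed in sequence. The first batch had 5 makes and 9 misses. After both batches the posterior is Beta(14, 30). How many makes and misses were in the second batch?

Sequential conjugate updates are equivalent to a single update on the pooled data, so total successes = posterior α − prior α and total failures = posterior β − prior β.
Total across both batches: 14−2=12 makes, 30−17=13 misses.
Subtract the first batch: 12−5=7 makes and 13−9=4 misses.

7 makes and 4 misses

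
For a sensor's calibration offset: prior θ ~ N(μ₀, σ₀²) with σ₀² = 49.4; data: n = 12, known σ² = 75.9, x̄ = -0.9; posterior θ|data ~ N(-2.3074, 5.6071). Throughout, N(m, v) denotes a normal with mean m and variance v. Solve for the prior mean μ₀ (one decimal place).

The posterior mean is a precision-weighted average: μ_n = (τ₀μ₀ + τ_data·x̄)/(τ₀+τ_data), with τ₀=1/σ₀² and τ_data=n/σ².
Here τ₀ = 1/49.4 = 0.020243 and τ_data = 12/75.9 = 0.158103, so τ_n = 0.178346.
Rearranging for μ₀: μ₀ = (μ_n·τ_n − τ_data·x̄)/τ₀ = (-2.3074·0.178346 − 0.158103·-0.9) / 0.020243 = -0.269223/0.020243 ≈ -13.3.

μ₀ = -13.3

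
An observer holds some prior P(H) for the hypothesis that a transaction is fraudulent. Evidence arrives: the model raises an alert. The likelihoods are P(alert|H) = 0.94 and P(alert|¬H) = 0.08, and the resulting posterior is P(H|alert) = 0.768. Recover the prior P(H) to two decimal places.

P(H) = 0.22

Bayes' rule in odds form gives O(H|E) = O(H)·[P(E|H)/P(E|¬H)], hence O(H) = O(H|E)/LR.
Posterior odds = 0.768/(1−0.768) = 3.3103. LR = 0.94/0.08 = 11.7500.
Prior odds = 3.3103/11.7500 = 0.2817, so P(H) = 0.2817/(1+0.2817) ≈ 0.22.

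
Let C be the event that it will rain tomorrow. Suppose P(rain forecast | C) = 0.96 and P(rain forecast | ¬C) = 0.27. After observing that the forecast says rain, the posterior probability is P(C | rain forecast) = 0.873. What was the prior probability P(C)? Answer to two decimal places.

P(C) = 0.66

In odds form, posterior odds = prior odds × likelihood ratio, so prior odds = posterior odds ÷ LR.
Posterior odds = 0.873/(1−0.873) = 6.8740. LR = 0.96/0.27 = 3.5556.
Prior odds = 6.8740/3.5556 = 1.9333, so P(C) = 1.9333/(1+1.9333) ≈ 0.66.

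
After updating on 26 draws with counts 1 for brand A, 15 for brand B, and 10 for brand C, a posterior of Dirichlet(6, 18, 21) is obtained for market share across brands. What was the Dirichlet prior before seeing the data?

Dirichlet(5, 3, 11)

For a Dirichlet(α) prior with multinomial counts c, the posterior is Dirichlet(α + c) componentwise.
Subtract each count from the matching posterior parameter: 6−1=5, 18−15=3, 21−10=11.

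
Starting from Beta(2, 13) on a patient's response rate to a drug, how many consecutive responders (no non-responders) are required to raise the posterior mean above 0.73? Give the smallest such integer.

After k responders and 0 non-responders the posterior is Beta(2+k, 13), with mean (2+k)/(2+13+k).
Set (2+k)/(15+k) > 0.73 and solve: k > (0.73·15 − 2)/(1 − 0.73) = 33.148.
The smallest integer exceeding 33.148 is 34, and checking k=34: (36)/(49) = 0.7347 > 0.73.

k = 34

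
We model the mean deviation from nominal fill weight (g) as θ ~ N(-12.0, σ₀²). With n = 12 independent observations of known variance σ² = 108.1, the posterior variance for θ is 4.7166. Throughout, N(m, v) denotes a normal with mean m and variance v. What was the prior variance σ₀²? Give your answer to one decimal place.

σ₀² = 9.9

For the Normal–Normal model with known σ², precisions add: τ_n = τ₀ + n/σ².
So 1/σ₀² = 1/4.7166 − 12/108.1 = 0.212017 − 0.111008 = 0.101009.
Hence σ₀² = 1/0.101009 ≈ 9.9.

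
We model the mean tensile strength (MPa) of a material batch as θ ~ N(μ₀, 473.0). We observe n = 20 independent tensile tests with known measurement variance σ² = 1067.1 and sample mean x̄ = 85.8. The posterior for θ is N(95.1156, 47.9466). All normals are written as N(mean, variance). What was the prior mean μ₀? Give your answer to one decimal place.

μ₀ = 177.7

The posterior mean is a precision-weighted average: μ_n = (τ₀μ₀ + τ_data·x̄)/(τ₀+τ_data), with τ₀=1/σ₀² and τ_data=n/σ².
Here τ₀ = 1/473.0 = 0.002114 and τ_data = 20/1067.1 = 0.018742, so τ_n = 0.020856.
Rearranging for μ₀: μ₀ = (μ_n·τ_n − τ_data·x̄)/τ₀ = (95.1156·0.020856 − 0.018742·85.8) / 0.002114 = 0.375667/0.002114 ≈ 177.7.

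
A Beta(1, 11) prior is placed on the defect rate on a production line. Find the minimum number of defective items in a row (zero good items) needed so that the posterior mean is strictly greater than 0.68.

After k defective items and 0 good items the posterior is Beta(1+k, 11), with mean (1+k)/(1+11+k).
Set (1+k)/(12+k) > 0.68 and solve: k > (0.68·12 − 1)/(1 − 0.68) = 22.375.
The smallest integer exceeding 22.375 is 23, and checking k=23: (24)/(35) = 0.6857 > 0.68.

k = 23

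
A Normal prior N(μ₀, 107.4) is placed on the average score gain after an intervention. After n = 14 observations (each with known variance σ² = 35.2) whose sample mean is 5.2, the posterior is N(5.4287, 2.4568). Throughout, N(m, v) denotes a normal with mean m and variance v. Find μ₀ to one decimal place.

With known observation variance, the Normal–Normal posterior has precision τ_n = τ₀ + n/σ² and mean μ_n = (τ₀μ₀ + (n/σ²)x̄)/τ_n.
Here τ₀ = 1/107.4 = 0.009311 and τ_data = 14/35.2 = 0.397727, so τ_n = 0.407038.
Rearranging for μ₀: μ₀ = (μ_n·τ_n − τ_data·x̄)/τ₀ = (5.4287·0.407038 − 0.397727·5.2) / 0.009311 = 0.141507/0.009311 ≈ 15.2.

μ₀ = 15.2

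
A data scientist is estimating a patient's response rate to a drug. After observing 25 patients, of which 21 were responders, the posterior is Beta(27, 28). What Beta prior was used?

Beta is conjugate to the binomial likelihood: posterior = Beta(a+s, b+f).
Subtract the data counts: 27−21=6, 28−4=24.

Beta(6, 24)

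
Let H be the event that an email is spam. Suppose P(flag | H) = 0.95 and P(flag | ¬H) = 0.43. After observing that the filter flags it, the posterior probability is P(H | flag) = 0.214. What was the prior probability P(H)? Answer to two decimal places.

P(H) = 0.11

Bayes' rule in odds form gives O(H|E) = O(H)·[P(E|H)/P(E|¬H)], hence O(H) = O(H|E)/LR.
Posterior odds = 0.214/(1−0.214) = 0.2723. LR = 0.95/0.43 = 2.2093.
Prior odds = 0.2723/2.2093 = 0.1233, so P(H) = 0.1233/(1+0.1233) ≈ 0.11.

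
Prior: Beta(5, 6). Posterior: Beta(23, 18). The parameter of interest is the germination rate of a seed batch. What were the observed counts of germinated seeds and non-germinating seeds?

Under Beta–binomial conjugacy the posterior parameters are (a+s, b+f).
Match parameters: s=23−5=18, f=18−6=12.

18 germinated seeds and 12 non-germinating seeds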